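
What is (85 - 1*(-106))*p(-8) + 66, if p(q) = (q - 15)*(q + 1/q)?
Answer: 286073/8 ≈ 35759.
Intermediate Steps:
p(q) = (-15 + q)*(q + 1/q)
(85 - 1*(-106))*p(-8) + 66 = (85 - 1*(-106))*(1 + (-8)**2 - 15*(-8) - 15/(-8)) + 66 = (85 + 106)*(1 + 64 + 120 - 15*(-1/8)) + 66 = 191*(1 + 64 + 120 + 15/8) + 66 = 191*(1495/8) + 66 = 285545/8 + 66 = 286073/8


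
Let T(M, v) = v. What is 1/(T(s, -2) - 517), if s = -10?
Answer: -1/519 ≈ -0.0019268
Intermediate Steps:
1/(T(s, -2) - 517) = 1/(-2 - 517) = 1/(-519) = -1/519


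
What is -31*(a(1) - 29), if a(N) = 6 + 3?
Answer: 620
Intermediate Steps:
a(N) = 9
-31*(a(1) - 29) = -31*(9 - 29) = -31*(-20) = 620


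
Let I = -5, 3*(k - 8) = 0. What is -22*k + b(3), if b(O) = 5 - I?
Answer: -166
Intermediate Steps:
k = 8 (k = 8 + (⅓)*0 = 8 + 0 = 8)
b(O) = 10 (b(O) = 5 - 1*(-5) = 5 + 5 = 10)
-22*k + b(3) = -22*8 + 10 = -176 + 10 = -166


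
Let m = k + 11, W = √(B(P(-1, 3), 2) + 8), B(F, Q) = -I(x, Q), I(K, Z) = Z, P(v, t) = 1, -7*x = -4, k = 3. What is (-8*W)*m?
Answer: -112*√6 ≈ -274.34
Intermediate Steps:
x = 4/7 (x = -⅐*(-4) = 4/7 ≈ 0.57143)
B(F, Q) = -Q
W = √6 (W = √(-1*2 + 8) = √(-2 + 8) = √6 ≈ 2.4495)
m = 14 (m = 3 + 11 = 14)
(-8*W)*m = -8*√6*14 = -112*√6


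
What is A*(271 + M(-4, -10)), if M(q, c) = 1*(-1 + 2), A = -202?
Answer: -54944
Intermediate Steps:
M(q, c) = 1 (M(q, c) = 1*1 = 1)
A*(271 + M(-4, -10)) = -202*(271 + 1) = -202*272 = -54944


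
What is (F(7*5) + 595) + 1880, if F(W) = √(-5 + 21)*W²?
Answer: 7375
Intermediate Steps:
F(W) = 4*W² (F(W) = √16*W² = 4*W²)
(F(7*5) + 595) + 1880 = (4*(7*5)² + 595) + 1880 = (4*35² + 595) + 1880 = (4*1225 + 595) + 1880 = (4900 + 595) + 1880 = 5495 + 1880 = 7375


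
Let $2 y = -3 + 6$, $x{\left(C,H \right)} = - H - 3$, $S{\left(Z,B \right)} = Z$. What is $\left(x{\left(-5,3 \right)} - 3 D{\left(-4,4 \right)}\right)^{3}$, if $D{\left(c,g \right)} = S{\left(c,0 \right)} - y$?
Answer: $\frac{9261}{8} \approx 1157.6$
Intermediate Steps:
$x{\left(C,H \right)} = -3 - H$
$y = \frac{3}{2}$ ($y = \frac{-3 + 6}{2} = \frac{1}{2} \cdot 3 = \frac{3}{2} \approx 1.5$)
$D{\left(c,g \right)} = - \frac{3}{2} + c$ ($D{\left(c,g \right)} = c - \frac{3}{2} = - \frac{3}{2} + c$)
$\left(x{\left(-5,3 \right)} - 3 D{\left(-4,4 \right)}\right)^{3} = \left(\left(-3 - 3\right) - 3 \left(- \frac{3}{2} - 4\right)\right)^{3} = \left(\left(-3 - 3\right) - - \frac{33}{2}\right)^{3} = \left(-6 + \frac{33}{2}\right)^{3} = \left(\frac{21}{2}\right)^{3} = \frac{9261}{8}$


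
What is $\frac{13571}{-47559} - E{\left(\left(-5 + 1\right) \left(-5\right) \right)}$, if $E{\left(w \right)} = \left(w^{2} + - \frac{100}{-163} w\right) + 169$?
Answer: $- \frac{4508284646}{7752117} \approx -581.56$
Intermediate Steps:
$E{\left(w \right)} = 169 + w^{2} + \frac{100 w}{163}$ ($E{\left(w \right)} = \left(w^{2} + \left(-100\right) \left(- \frac{1}{163}\right) w\right) + 169 = \left(w^{2} + \frac{100 w}{163}\right) + 169 = 169 + w^{2} + \frac{100 w}{163}$)
$\frac{13571}{-47559} - E{\left(\left(-5 + 1\right) \left(-5\right) \right)} = \frac{13571}{-47559} - \left(169 + \left(\left(-5 + 1\right) \left(-5\right)\right)^{2} + \frac{100 \left(-5 + 1\right) \left(-5\right)}{163}\right) = 13571 \left(- \frac{1}{47559}\right) - \left(169 + \left(\left(-4\right) \left(-5\right)\right)^{2} + \frac{100 \left(\left(-4\right) \left(-5\right)\right)}{163}\right) = - \frac{13571}{47559} - \left(169 + 20^{2} + \frac{100}{163} \cdot 20\right) = - \frac{13571}{47559} - \left(169 + 400 + \frac{2000}{163}\right) = - \frac{13571}{47559} - \frac{94747}{163} = - \frac{4508284646}{7752117}$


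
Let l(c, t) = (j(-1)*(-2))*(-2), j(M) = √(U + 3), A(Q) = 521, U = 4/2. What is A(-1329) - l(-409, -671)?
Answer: 521 - 4*√5 ≈ 512.06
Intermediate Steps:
U = 2 (U = 4*(½) = 2)
j(M) = √5 (j(M) = √(2 + 3) = √5)
l(c, t) = 4*√5 (l(c, t) = (√5*(-2))*(-2) = -2*√5*(-2) = 4*√5)
A(-1329) - l(-409, -671) = 521 - 4*√5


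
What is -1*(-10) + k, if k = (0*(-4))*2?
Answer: 10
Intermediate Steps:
k = 0 (k = 0*2 = 0)
-1*(-10) + k = -1*(-10) + 0 = 10 + 0 = 10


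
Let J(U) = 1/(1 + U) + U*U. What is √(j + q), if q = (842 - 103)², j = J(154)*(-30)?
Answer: 49*I*√66185/31 ≈ 406.64*I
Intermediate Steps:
J(U) = U² + 1/(1 + U) (J(U) = 1/(1 + U) + U² = U² + 1/(1 + U))
j = -22055886/31 (j = ((1 + 154² + 154³)/(1 + 154))*(-30) = ((1 + 23716 + 3652264)/155)*(-30) = ((1/155)*3675981)*(-30) = (3675981/155)*(-30) = -22055886/31 ≈ -7.1148e+5)
q = 546121 (q = 739² = 546121)
√(j + q) = √(-22055886/31 + 546121) = √(-5126135/31) = 49*I*√66185/31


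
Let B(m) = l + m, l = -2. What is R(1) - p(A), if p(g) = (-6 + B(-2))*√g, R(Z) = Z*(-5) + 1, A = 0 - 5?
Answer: -4 + 10*I*√5 ≈ -4.0 + 22.361*I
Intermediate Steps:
B(m) = -2 + m
A = -5
R(Z) = 1 - 5*Z (R(Z) = -5*Z + 1 = 1 - 5*Z)
p(g) = -10*√g (p(g) = (-6 + (-2 - 2))*√g = (-6 - 4)*√g = -10*√g)
R(1) - p(A) = (1 - 5*1) - (-10)*√(-5) = (1 - 5) - (-10)*I*√5 = -4 - (-10)*I*√5 = -4 + 10*I*√5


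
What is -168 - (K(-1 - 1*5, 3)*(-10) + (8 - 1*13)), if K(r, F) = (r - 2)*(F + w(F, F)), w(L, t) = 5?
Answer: -803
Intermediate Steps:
K(r, F) = (-2 + r)*(5 + F) (K(r, F) = (r - 2)*(F + 5) = (-2 + r)*(5 + F))
-168 - (K(-1 - 1*5, 3)*(-10) + (8 - 1*13)) = -168 - ((-10 - 2*3 + 5*(-1 - 1*5) + 3*(-1 - 1*5))*(-10) + (8 - 1*13)) = -168 - ((-10 - 6 + 5*(-1 - 5) + 3*(-1 - 5))*(-10) + (8 - 13)) = -168 - ((-10 - 6 + 5*(-6) + 3*(-6))*(-10) - 5) = -168 - ((-10 - 6 - 30 - 18)*(-10) - 5) = -168 - (-64*(-10) - 5) = -168 - (640 - 5) = -168 - 1*635 = -168 - 635 = -803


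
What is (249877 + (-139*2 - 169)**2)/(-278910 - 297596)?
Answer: -224843/288253 ≈ -0.78002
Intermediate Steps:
(249877 + (-139*2 - 169)**2)/(-278910 - 297596) = (249877 + (-278 - 169)**2)/(-576506) = (249877 + (-447)**2)*(-1/576506) = (249877 + 199809)*(-1/576506) = 449686*(-1/576506) = -224843/288253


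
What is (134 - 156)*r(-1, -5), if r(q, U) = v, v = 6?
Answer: -132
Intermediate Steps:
r(q, U) = 6
(134 - 156)*r(-1, -5) = (134 - 156)*6 = -22*6 = -132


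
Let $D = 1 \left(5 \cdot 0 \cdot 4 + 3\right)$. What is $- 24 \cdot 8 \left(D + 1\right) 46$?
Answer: $-35328$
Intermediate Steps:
$D = 3$ ($D = 1 \left(0 \cdot 4 + 3\right) = 1 \left(0 + 3\right) = 1 \cdot 3 = 3$)
$- 24 \cdot 8 \left(D + 1\right) 46 = - 24 \cdot 8 \left(3 + 1\right) 46 = - 24 \cdot 8 \cdot 4 \cdot 46 = \left(-24\right) 32 \cdot 46 = \left(-768\right) 46 = -35328$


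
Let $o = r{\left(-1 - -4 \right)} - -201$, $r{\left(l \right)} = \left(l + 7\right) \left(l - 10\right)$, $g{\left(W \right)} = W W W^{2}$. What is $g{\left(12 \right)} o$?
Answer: $2716416$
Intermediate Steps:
$g{\left(W \right)} = W^{4}$ ($g{\left(W \right)} = W^{2} W^{2} = W^{4}$)
$r{\left(l \right)} = \left(-10 + l\right) \left(7 + l\right)$ ($r{\left(l \right)} = \left(7 + l\right) \left(-10 + l\right) = \left(-10 + l\right) \left(7 + l\right)$)
$o = 131$ ($o = \left(-70 + \left(-1 - -4\right)^{2} - 3 \left(-1 - -4\right)\right) - -201 = \left(-70 + \left(-1 + 4\right)^{2} - 3 \left(-1 + 4\right)\right) + 201 = \left(-70 + 3^{2} - 9\right) + 201 = \left(-70 + 9 - 9\right) + 201 = -70 + 201 = 131$)
$g{\left(12 \right)} o = 12^{4} \cdot 131 = 20736 \cdot 131 = 2716416$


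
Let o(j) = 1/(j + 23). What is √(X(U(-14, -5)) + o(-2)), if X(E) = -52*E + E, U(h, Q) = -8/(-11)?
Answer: I*√1976667/231 ≈ 6.0863*I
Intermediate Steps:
U(h, Q) = 8/11 (U(h, Q) = -8*(-1/11) = 8/11)
X(E) = -51*E
o(j) = 1/(23 + j)
√(X(U(-14, -5)) + o(-2)) = √(-51*8/11 + 1/(23 - 2)) = √(-408/11 + 1/21) = √(-8557/231) = I*√1976667/231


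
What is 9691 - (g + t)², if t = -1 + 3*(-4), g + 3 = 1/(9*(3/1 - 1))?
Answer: 3057515/324 ≈ 9436.8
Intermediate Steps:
g = -53/18 (g = -3 + 1/(9*(3/1 - 1)) = -3 + 1/(9*(3*1 - 1)) = -3 + 1/(9*(3 - 1)) = -3 + 1/(9*2) = -3 + 1/18 = -53/18 ≈ -2.9444)
t = -13 (t = -1 - 12 = -13)
9691 - (g + t)² = 9691 - (-53/18 - 13)² = 9691 - (-287/18)² = 9691 - 1*82369/324 = 9691 - 82369/324 = 3057515/324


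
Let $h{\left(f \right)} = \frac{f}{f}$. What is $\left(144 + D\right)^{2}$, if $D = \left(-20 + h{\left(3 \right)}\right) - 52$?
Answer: $5329$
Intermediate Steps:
$h{\left(f \right)} = 1$
$D = -71$ ($D = \left(-20 + 1\right) - 52 = -19 - 52 = -71$)
$\left(144 + D\right)^{2} = \left(144 - 71\right)^{2} = 73^{2} = 5329$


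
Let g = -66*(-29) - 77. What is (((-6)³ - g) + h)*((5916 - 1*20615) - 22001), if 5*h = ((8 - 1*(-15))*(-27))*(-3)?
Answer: 61670680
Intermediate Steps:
g = 1837 (g = 1914 - 77 = 1837)
h = 1863/5 (h = (((8 - 1*(-15))*(-27))*(-3))/5 = (((8 + 15)*(-27))*(-3))/5 = ((23*(-27))*(-3))/5 = (-621*(-3))/5 = (⅕)*1863 = 1863/5 ≈ 372.60)
(((-6)³ - g) + h)*((5916 - 1*20615) - 22001) = (((-6)³ - 1*1837) + 1863/5)*((5916 - 1*20615) - 22001) = ((-216 - 1837) + 1863/5)*((5916 - 20615) - 22001) = (-2053 + 1863/5)*(-14699 - 22001) = -8402/5*(-36700) = 61670680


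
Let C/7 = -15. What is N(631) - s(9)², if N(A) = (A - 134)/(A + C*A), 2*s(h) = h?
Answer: -1329383/65624 ≈ -20.258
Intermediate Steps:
C = -105 (C = 7*(-15) = -105)
s(h) = h/2
N(A) = -(-134 + A)/(104*A) (N(A) = (A - 134)/(A - 105*A) = (-134 + A)/((-104*A)) = (-134 + A)*(-1/(104*A)) = -(-134 + A)/(104*A))
N(631) - s(9)² = (1/104)*(134 - 1*631)/631 - ((½)*9)² = (1/104)*(1/631)*(134 - 631) - (9/2)² = (1/104)*(1/631)*(-497) - 1*81/4 = -497/65624 - 81/4 = -1329383/65624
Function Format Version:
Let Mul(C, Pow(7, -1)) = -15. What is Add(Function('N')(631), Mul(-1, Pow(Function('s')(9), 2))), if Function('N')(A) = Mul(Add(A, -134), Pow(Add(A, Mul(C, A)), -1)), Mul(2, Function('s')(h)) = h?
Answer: Rational(-1329383, 65624) ≈ -20.258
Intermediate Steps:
C = -105 (C = Mul(7, -15) = -105)
Function('s')(h) = Mul(Rational(1, 2), h)
Function('N')(A) = Mul(Rational(-1, 104), Pow(A, -1), Add(-134, A)) (Function('N')(A) = Mul(Add(A, -134), Pow(Add(A, Mul(-105, A)), -1)) = Mul(Add(-134, A), Pow(Mul(-104, A), -1)) = Mul(Add(-134, A), Mul(Rational(-1, 104), Pow(A, -1))) = Mul(Rational(-1, 104), Pow(A, -1), Add(-134, A)))
Add(Function('N')(631), Mul(-1, Pow(Function('s')(9), 2))) = Add(Mul(Rational(1, 104), Pow(631, -1), Add(134, Mul(-1, 631))), Mul(-1, Pow(Mul(Rational(1, 2), 9), 2))) = Add(Mul(Rational(1, 104), Rational(1, 631), Add(134, -631)), Mul(-1, Pow(Rational(9, 2), 2))) = Add(Mul(Rational(1, 104), Rational(1, 631), -497), Mul(-1, Rational(81, 4))) = Add(Rational(-497, 65624), Rational(-81, 4)) = Rational(-1329383, 65624)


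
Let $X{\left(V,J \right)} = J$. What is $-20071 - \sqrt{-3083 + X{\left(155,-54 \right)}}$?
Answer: $-20071 - i \sqrt{3137} \approx -20071.0 - 56.009 i$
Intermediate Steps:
$-20071 - \sqrt{-3083 + X{\left(155,-54 \right)}} = -20071 - \sqrt{-3083 - 54} = -20071 - \sqrt{-3137} = -20071 - i \sqrt{3137}$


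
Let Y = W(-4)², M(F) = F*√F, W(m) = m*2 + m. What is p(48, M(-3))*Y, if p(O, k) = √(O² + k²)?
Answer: 432*√253 ≈ 6871.4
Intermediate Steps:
W(m) = 3*m (W(m) = 2*m + m = 3*m)
M(F) = F^(3/2)
Y = 144 (Y = (3*(-4))² = (-12)² = 144)
p(48, M(-3))*Y = √(48² + ((-3)^(3/2))²)*144 = √(2304 + (-3*I*√3)²)*144 = √(2304 - 27)*144 = √2277*144 = (3*√253)*144 = 432*√253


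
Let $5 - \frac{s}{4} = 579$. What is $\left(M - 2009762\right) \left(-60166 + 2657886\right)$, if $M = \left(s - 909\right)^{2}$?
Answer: $21463045840360$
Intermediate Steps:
$s = -2296$ ($s = 20 - 2316 = -2296$)
$M = 10272025$ ($M = \left(-2296 - 909\right)^{2} = \left(-3205\right)^{2} = 10272025$)
$\left(M - 2009762\right) \left(-60166 + 2657886\right) = \left(10272025 - 2009762\right) \left(-60166 + 2657886\right) = 8262263 \cdot 2597720 = 21463045840360$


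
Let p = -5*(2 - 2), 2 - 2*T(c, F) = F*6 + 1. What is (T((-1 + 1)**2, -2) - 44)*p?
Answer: 0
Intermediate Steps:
T(c, F) = 1/2 - 3*F (T(c, F) = 1 - (F*6 + 1)/2 = 1 - (6*F + 1)/2 = 1 - (1 + 6*F)/2 = 1 + (-1/2 - 3*F) = 1/2 - 3*F)
p = 0 (p = -5*0 = 0)
(T((-1 + 1)**2, -2) - 44)*p = ((1/2 - 3*(-2)) - 44)*0 = ((1/2 + 6) - 44)*0 = (13/2 - 44)*0 = -75/2*0 = 0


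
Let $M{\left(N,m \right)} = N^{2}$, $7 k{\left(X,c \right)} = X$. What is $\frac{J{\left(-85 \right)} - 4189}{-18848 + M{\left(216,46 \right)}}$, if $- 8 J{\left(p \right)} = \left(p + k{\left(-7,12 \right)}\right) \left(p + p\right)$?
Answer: $- \frac{12033}{55616} \approx -0.21636$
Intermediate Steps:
$k{\left(X,c \right)} = \frac{X}{7}$
$J{\left(p \right)} = - \frac{p \left(-1 + p\right)}{4}$ ($J{\left(p \right)} = - \frac{\left(p + \frac{1}{7} \left(-7\right)\right) \left(p + p\right)}{8} = - \frac{\left(p - 1\right) 2 p}{8} = - \frac{\left(-1 + p\right) 2 p}{8} = - \frac{2 p \left(-1 + p\right)}{8} = - \frac{p \left(-1 + p\right)}{4}$)
$\frac{J{\left(-85 \right)} - 4189}{-18848 + M{\left(216,46 \right)}} = \frac{\frac{1}{4} \left(-85\right) \left(1 - -85\right) - 4189}{-18848 + 216^{2}} = \frac{\frac{1}{4} \left(-85\right) \left(1 + 85\right) - 4189}{-18848 + 46656} = \frac{\frac{1}{4} \left(-85\right) 86 - 4189}{27808} = \left(- \frac{3655}{2} - 4189\right) \frac{1}{27808} = \left(- \frac{12033}{2}\right) \frac{1}{27808} = - \frac{12033}{55616}$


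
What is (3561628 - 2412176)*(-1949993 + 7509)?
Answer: -2232792118768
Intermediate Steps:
(3561628 - 2412176)*(-1949993 + 7509) = 1149452*(-1942484) = -2232792118768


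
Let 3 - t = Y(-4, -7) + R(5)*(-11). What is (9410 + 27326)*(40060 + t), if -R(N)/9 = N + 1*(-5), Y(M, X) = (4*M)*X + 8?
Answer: 1467346048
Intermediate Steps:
Y(M, X) = 8 + 4*M*X (Y(M, X) = 4*M*X + 8 = 8 + 4*M*X)
R(N) = 45 - 9*N (R(N) = -9*(N + 1*(-5)) = -9*(N - 5) = -9*(-5 + N) = 45 - 9*N)
t = -117 (t = 3 - ((8 + 4*(-4)*(-7)) + (45 - 9*5)*(-11)) = 3 - ((8 + 112) + (45 - 45)*(-11)) = 3 - (120 + 0*(-11)) = 3 - (120 + 0) = 3 - 1*120 = 3 - 120 = -117)
(9410 + 27326)*(40060 + t) = (9410 + 27326)*(40060 - 117) = 36736*39943 = 1467346048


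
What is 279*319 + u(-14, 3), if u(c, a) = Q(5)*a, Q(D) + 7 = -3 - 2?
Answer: 88965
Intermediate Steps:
Q(D) = -12 (Q(D) = -7 + (-3 - 2) = -7 - 5 = -12)
u(c, a) = -12*a
279*319 + u(-14, 3) = 279*319 - 12*3 = 89001 - 36 = 88965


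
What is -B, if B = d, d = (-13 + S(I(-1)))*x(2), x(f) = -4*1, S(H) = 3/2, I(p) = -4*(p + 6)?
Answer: -46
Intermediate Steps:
I(p) = -24 - 4*p (I(p) = -4*(6 + p) = -24 - 4*p)
S(H) = 3/2 (S(H) = 3*(1/2) = 3/2)
x(f) = -4
d = 46 (d = (-13 + 3/2)*(-4) = -23/2*(-4) = 46)
B = 46
-B = -1*46 = -46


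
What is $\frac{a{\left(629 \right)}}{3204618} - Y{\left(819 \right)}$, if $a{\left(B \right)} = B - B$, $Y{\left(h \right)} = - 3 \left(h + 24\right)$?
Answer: $2529$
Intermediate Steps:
$Y{\left(h \right)} = -72 - 3 h$ ($Y{\left(h \right)} = - 3 \left(24 + h\right) = -72 - 3 h$)
$a{\left(B \right)} = 0$
$\frac{a{\left(629 \right)}}{3204618} - Y{\left(819 \right)} = \frac{0}{3204618} - \left(-72 - 2457\right) = 0 \cdot \frac{1}{3204618} - \left(-72 - 2457\right) = 0 - -2529 = 0 + 2529 = 2529$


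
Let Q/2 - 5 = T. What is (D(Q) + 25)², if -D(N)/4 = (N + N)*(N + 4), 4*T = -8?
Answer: 207025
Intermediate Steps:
T = -2 (T = (¼)*(-8) = -2)
Q = 6 (Q = 10 + 2*(-2) = 10 - 4 = 6)
D(N) = -8*N*(4 + N) (D(N) = -4*(N + N)*(N + 4) = -4*2*N*(4 + N) = -8*N*(4 + N))
(D(Q) + 25)² = (-8*6*(4 + 6) + 25)² = (-8*6*10 + 25)² = (-480 + 25)² = (-455)² = 207025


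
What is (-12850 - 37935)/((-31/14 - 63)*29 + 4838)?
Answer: -142198/8251 ≈ -17.234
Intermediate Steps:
(-12850 - 37935)/((-31/14 - 63)*29 + 4838) = -50785/((-31*1/14 - 63)*29 + 4838) = -50785/((-31/14 - 63)*29 + 4838) = -50785/(-913/14*29 + 4838) = -50785/(-26477/14 + 4838) = -50785/41255/14 = -50785*14/41255 = -142198/8251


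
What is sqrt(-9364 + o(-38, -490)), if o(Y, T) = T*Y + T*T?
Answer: 2*sqrt(62339) ≈ 499.36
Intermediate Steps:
o(Y, T) = T**2 + T*Y (o(Y, T) = T*Y + T**2 = T**2 + T*Y)
sqrt(-9364 + o(-38, -490)) = sqrt(-9364 - 490*(-490 - 38)) = sqrt(-9364 - 490*(-528)) = sqrt(-9364 + 258720) = sqrt(249356) = 2*sqrt(62339)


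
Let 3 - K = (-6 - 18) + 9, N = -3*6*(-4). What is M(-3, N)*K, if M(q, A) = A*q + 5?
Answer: -3798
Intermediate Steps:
N = 72 (N = -18*(-4) = 72)
K = 18 (K = 3 - ((-6 - 18) + 9) = 3 - (-24 + 9) = 3 - 1*(-15) = 3 + 15 = 18)
M(q, A) = 5 + A*q
M(-3, N)*K = (5 + 72*(-3))*18 = (5 - 216)*18 = -211*18 = -3798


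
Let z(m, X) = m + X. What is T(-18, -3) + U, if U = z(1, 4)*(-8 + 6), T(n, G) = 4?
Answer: -6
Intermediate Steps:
z(m, X) = X + m
U = -10 (U = (4 + 1)*(-8 + 6) = 5*(-2) = -10)
T(-18, -3) + U = 4 - 10 = -6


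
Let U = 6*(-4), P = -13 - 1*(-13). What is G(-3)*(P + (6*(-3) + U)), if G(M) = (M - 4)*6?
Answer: 1764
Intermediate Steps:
P = 0 (P = -13 + 13 = 0)
U = -24
G(M) = -24 + 6*M (G(M) = (-4 + M)*6 = -24 + 6*M)
G(-3)*(P + (6*(-3) + U)) = (-24 + 6*(-3))*(0 + (6*(-3) - 24)) = (-24 - 18)*(0 + (-18 - 24)) = -42*(0 - 42) = -42*(-42) = 1764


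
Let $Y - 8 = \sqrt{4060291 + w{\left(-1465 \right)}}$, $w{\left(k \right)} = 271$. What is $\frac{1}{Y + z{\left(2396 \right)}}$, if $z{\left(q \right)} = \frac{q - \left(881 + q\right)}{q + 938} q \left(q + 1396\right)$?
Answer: $- \frac{3335840001260}{8008827034735038991} - \frac{2778889 \sqrt{4060562}}{16017654069470077982} \approx -4.1687 \cdot 10^{-7}$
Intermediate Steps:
$Y = 8 + \sqrt{4060562}$ ($Y = 8 + \sqrt{4060291 + 271} = 8 + \sqrt{4060562} \approx 2023.1$)
$z{\left(q \right)} = - \frac{881 q \left(1396 + q\right)}{938 + q}$ ($z{\left(q \right)} = - \frac{881}{938 + q} q \left(1396 + q\right) = - \frac{881 q}{938 + q} \left(1396 + q\right) = - \frac{881 q \left(1396 + q\right)}{938 + q}$)
$\frac{1}{Y + z{\left(2396 \right)}} = \frac{1}{\left(8 + \sqrt{4060562}\right) - \frac{2110876 \left(1396 + 2396\right)}{938 + 2396}} = \frac{1}{\left(8 + \sqrt{4060562}\right) - 2110876 \cdot \frac{1}{3334} \cdot 3792} = \frac{1}{\left(8 + \sqrt{4060562}\right) - \frac{4002220896}{1667}} = \frac{1}{- \frac{4002207560}{1667} + \sqrt{4060562}}$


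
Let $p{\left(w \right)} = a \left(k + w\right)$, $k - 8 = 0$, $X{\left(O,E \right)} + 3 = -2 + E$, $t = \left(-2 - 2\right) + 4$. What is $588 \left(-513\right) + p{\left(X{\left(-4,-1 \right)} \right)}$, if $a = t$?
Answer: $-301644$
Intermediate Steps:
$t = 0$ ($t = -4 + 4 = 0$)
$X{\left(O,E \right)} = -5 + E$ ($X{\left(O,E \right)} = -3 + \left(-2 + E\right) = -5 + E$)
$a = 0$
$k = 8$ ($k = 8 + 0 = 8$)
$p{\left(w \right)} = 0$ ($p{\left(w \right)} = 0 \left(8 + w\right) = 0$)
$588 \left(-513\right) + p{\left(X{\left(-4,-1 \right)} \right)} = 588 \left(-513\right) + 0 = -301644 + 0 = -301644$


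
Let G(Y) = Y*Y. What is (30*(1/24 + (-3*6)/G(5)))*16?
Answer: -1628/5 ≈ -325.60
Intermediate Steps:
G(Y) = Y**2
(30*(1/24 + (-3*6)/G(5)))*16 = (30*(1/24 + (-3*6)/(5**2)))*16 = (30*(1*(1/24) - 18/25))*16 = (30*(1/24 - 18*1/25))*16 = (30*(1/24 - 18/25))*16 = (30*(-407/600))*16 = -407/20*16 = -1628/5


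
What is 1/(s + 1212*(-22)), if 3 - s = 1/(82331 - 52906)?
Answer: -29425/784499926 ≈ -3.7508e-5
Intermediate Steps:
s = 88274/29425 (s = 3 - 1/(82331 - 52906) = 3 - 1/29425 = 88274/29425 ≈ 3.0000)
1/(s + 1212*(-22)) = 1/(88274/29425 + 1212*(-22)) = 1/(88274/29425 - 26664) = 1/(-784499926/29425) = -29425/784499926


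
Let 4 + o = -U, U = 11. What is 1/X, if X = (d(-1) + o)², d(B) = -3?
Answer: 1/324 ≈ 0.0030864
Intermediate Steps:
o = -15 (o = -4 - 1*11 = -4 - 11 = -15)
X = 324 (X = (-3 - 15)² = (-18)² = 324)
1/X = 1/324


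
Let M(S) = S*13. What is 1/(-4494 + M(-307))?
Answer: -1/8485 ≈ -0.00011786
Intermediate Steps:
M(S) = 13*S
1/(-4494 + M(-307)) = 1/(-4494 + 13*(-307)) = 1/(-4494 - 3991) = 1/(-8485) = -1/8485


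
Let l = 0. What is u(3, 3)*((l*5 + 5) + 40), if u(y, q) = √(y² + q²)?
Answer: 135*√2 ≈ 190.92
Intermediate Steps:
u(y, q) = √(q² + y²)
u(3, 3)*((l*5 + 5) + 40) = √(3² + 3²)*((0*5 + 5) + 40) = √(9 + 9)*((0 + 5) + 40) = √18*(5 + 40) = (3*√2)*45 = 135*√2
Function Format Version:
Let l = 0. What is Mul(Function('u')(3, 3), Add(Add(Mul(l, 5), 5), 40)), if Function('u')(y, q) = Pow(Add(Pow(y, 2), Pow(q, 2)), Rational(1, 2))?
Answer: Mul(135, Pow(2, Rational(1, 2))) ≈ 190.92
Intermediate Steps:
Function('u')(y, q) = Pow(Add(Pow(q, 2), Pow(y, 2)), Rational(1, 2))
Mul(Function('u')(3, 3), Add(Add(Mul(l, 5), 5), 40)) = Mul(Pow(Add(Pow(3, 2), Pow(3, 2)), Rational(1, 2)), Add(Add(Mul(0, 5), 5), 40)) = Mul(Pow(Add(9, 9), Rational(1, 2)), Add(Add(0, 5), 40)) = Mul(Pow(18, Rational(1, 2)), Add(5, 40)) = Mul(Mul(3, Pow(2, Rational(1, 2))), 45) = Mul(135, Pow(2, Rational(1, 2)))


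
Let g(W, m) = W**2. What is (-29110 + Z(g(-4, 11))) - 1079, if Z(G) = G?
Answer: -30173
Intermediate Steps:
(-29110 + Z(g(-4, 11))) - 1079 = (-29110 + (-4)**2) - 1079 = (-29110 + 16) - 1079 = -29094 - 1079 = -30173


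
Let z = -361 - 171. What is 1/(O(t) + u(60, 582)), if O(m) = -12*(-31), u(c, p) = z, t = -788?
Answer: -1/160 ≈ -0.0062500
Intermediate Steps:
z = -532
u(c, p) = -532
O(m) = 372
1/(O(t) + u(60, 582)) = 1/(372 - 532) = 1/(-160) = -1/160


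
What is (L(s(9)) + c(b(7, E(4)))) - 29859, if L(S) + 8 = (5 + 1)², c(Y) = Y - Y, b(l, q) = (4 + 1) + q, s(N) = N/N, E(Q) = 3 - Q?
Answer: -29831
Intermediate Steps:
s(N) = 1
b(l, q) = 5 + q
c(Y) = 0
L(S) = 28 (L(S) = -8 + (5 + 1)² = -8 + 6² = -8 + 36 = 28)
(L(s(9)) + c(b(7, E(4)))) - 29859 = (28 + 0) - 29859 = 28 - 29859 = -29831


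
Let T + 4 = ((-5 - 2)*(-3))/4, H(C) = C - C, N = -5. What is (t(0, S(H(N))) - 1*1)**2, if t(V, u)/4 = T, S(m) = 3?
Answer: 16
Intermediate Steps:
H(C) = 0
T = 5/4 (T = -4 + ((-5 - 2)*(-3))/4 = -4 - 7*(-3)*(1/4) = -4 + 21*(1/4) = -4 + 21/4 = 5/4 ≈ 1.2500)
t(V, u) = 5 (t(V, u) = 4*(5/4) = 5)
(t(0, S(H(N))) - 1*1)**2 = (5 - 1*1)**2 = (5 - 1)**2 = 4**2 = 16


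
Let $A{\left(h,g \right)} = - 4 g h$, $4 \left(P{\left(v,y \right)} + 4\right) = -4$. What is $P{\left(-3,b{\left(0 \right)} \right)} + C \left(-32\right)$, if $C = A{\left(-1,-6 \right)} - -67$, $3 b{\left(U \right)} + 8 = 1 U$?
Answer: $-1381$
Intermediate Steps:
$b{\left(U \right)} = - \frac{8}{3} + \frac{U}{3}$ ($b{\left(U \right)} = - \frac{8}{3} + \frac{1 U}{3} = - \frac{8}{3} + \frac{U}{3}$)
$P{\left(v,y \right)} = -5$ ($P{\left(v,y \right)} = -4 + \frac{1}{4} \left(-4\right) = -4 - 1 = -5$)
$A{\left(h,g \right)} = - 4 g h$
$C = 43$ ($C = \left(-4\right) \left(-6\right) \left(-1\right) - -67 = -24 + 67 = 43$)
$P{\left(-3,b{\left(0 \right)} \right)} + C \left(-32\right) = -5 + 43 \left(-32\right) = -5 - 1376 = -1381$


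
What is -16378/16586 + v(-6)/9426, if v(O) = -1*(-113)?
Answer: -76252405/78169818 ≈ -0.97547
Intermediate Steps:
v(O) = 113
-16378/16586 + v(-6)/9426 = -16378/16586 + 113/9426 = -16378*1/16586 + 113*(1/9426) = -8189/8293 + 113/9426 = -76252405/78169818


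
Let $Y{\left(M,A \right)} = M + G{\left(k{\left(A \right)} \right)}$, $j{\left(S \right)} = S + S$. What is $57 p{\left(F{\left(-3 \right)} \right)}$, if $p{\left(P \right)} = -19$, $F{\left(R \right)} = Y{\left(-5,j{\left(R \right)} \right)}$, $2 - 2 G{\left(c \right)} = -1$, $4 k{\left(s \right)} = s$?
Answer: $-1083$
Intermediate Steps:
$k{\left(s \right)} = \frac{s}{4}$
$j{\left(S \right)} = 2 S$
$G{\left(c \right)} = \frac{3}{2}$ ($G{\left(c \right)} = 1 - - \frac{1}{2} = 1 + \frac{1}{2} = \frac{3}{2}$)
$Y{\left(M,A \right)} = \frac{3}{2} + M$ ($Y{\left(M,A \right)} = M + \frac{3}{2} = \frac{3}{2} + M$)
$F{\left(R \right)} = - \frac{7}{2}$ ($F{\left(R \right)} = \frac{3}{2} - 5 = - \frac{7}{2}$)
$57 p{\left(F{\left(-3 \right)} \right)} = 57 \left(-19\right) = -1083$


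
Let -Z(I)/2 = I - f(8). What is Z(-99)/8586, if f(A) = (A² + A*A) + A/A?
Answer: 76/1431 ≈ 0.053110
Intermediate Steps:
f(A) = 1 + 2*A² (f(A) = (A² + A²) + 1 = 2*A² + 1 = 1 + 2*A²)
Z(I) = 258 - 2*I (Z(I) = -2*(I - (1 + 2*8²)) = -2*(I - (1 + 2*64)) = -2*(I - (1 + 128)) = -2*(I - 1*129) = -2*(I - 129) = -2*(-129 + I) = 258 - 2*I)
Z(-99)/8586 = (258 - 2*(-99))/8586 = (258 + 198)*(1/8586) = 456*(1/8586) = 76/1431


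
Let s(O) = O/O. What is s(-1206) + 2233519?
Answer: 2233520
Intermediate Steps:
s(O) = 1
s(-1206) + 2233519 = 1 + 2233519 = 2233520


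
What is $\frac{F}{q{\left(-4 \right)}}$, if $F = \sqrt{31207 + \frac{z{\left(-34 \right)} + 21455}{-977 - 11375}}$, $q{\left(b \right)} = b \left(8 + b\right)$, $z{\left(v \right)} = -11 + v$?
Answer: $- \frac{\sqrt{74391358622}}{24704} \approx -11.041$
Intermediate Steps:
$F = \frac{\sqrt{74391358622}}{1544}$ ($F = \sqrt{31207 + \frac{\left(-11 - 34\right) + 21455}{-977 - 11375}} = \sqrt{31207 + \frac{-45 + 21455}{-12352}} = \sqrt{31207 + 21410 \left(- \frac{1}{12352}\right)} = \sqrt{31207 - \frac{10705}{6176}} = \sqrt{\frac{192723727}{6176}} = \frac{\sqrt{74391358622}}{1544} \approx 176.65$)
$\frac{F}{q{\left(-4 \right)}} = \frac{\frac{1}{1544} \sqrt{74391358622}}{\left(-4\right) \left(8 - 4\right)} = \frac{\frac{1}{1544} \sqrt{74391358622}}{\left(-4\right) 4} = \frac{\frac{1}{1544} \sqrt{74391358622}}{-16} = \frac{\sqrt{74391358622}}{1544} \left(- \frac{1}{16}\right) = - \frac{\sqrt{74391358622}}{24704}$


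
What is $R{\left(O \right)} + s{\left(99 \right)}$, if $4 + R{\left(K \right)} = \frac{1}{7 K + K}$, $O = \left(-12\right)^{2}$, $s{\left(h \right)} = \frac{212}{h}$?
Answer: $- \frac{7847}{4224} \approx -1.8577$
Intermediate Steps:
$O = 144$
$R{\left(K \right)} = -4 + \frac{1}{8 K}$ ($R{\left(K \right)} = -4 + \frac{1}{7 K + K} = -4 + \frac{1}{8 K}$)
$R{\left(O \right)} + s{\left(99 \right)} = \left(-4 + \frac{1}{8 \cdot 144}\right) + \frac{212}{99} = \left(-4 + \frac{1}{8} \cdot \frac{1}{144}\right) + 212 \cdot \frac{1}{99} = \left(-4 + \frac{1}{1152}\right) + \frac{212}{99} = - \frac{4607}{1152} + \frac{212}{99} = - \frac{7847}{4224}$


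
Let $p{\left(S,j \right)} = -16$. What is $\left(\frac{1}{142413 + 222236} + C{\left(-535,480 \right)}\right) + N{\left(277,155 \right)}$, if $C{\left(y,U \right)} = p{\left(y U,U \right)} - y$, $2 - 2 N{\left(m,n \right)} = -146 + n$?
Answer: $\frac{375953121}{729298} \approx 515.5$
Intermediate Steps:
$N{\left(m,n \right)} = 74 - \frac{n}{2}$ ($N{\left(m,n \right)} = 1 - \frac{-146 + n}{2} = 1 - \left(-73 + \frac{n}{2}\right) = 74 - \frac{n}{2}$)
$C{\left(y,U \right)} = -16 - y$
$\left(\frac{1}{142413 + 222236} + C{\left(-535,480 \right)}\right) + N{\left(277,155 \right)} = \left(\frac{1}{142413 + 222236} - -519\right) + \left(74 - \frac{155}{2}\right) = \left(\frac{1}{364649} + \left(-16 + 535\right)\right) + \left(74 - \frac{155}{2}\right) = \left(\frac{1}{364649} + 519\right) - \frac{7}{2} = \frac{189252832}{364649} - \frac{7}{2} = \frac{375953121}{729298}$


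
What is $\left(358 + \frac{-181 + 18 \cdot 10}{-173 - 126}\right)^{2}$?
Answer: $\frac{11458203849}{89401} \approx 1.2817 \cdot 10^{5}$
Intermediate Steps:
$\left(358 + \frac{-181 + 18 \cdot 10}{-173 - 126}\right)^{2} = \left(358 + \frac{-181 + 180}{-299}\right)^{2} = \left(358 - - \frac{1}{299}\right)^{2} = \left(358 + \frac{1}{299}\right)^{2} = \left(\frac{107043}{299}\right)^{2} = \frac{11458203849}{89401}$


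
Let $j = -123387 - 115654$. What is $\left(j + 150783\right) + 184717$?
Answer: $96459$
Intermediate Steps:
$j = -239041$ ($j = -123387 - 115654 = -239041$)
$\left(j + 150783\right) + 184717 = \left(-239041 + 150783\right) + 184717 = -88258 + 184717 = 96459$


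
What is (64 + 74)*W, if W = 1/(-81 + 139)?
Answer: 69/29 ≈ 2.3793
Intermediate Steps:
W = 1/58 ≈ 0.017241
(64 + 74)*W = (64 + 74)*(1/58) = 138*(1/58) = 69/29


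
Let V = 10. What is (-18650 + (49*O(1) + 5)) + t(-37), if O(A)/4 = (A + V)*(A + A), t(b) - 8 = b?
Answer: -14362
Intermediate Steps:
t(b) = 8 + b
O(A) = 8*A*(10 + A) (O(A) = 4*((A + 10)*(A + A)) = 4*((10 + A)*(2*A)) = 4*(2*A*(10 + A)) = 8*A*(10 + A))
(-18650 + (49*O(1) + 5)) + t(-37) = (-18650 + (49*(8*1*(10 + 1)) + 5)) + (8 - 37) = (-18650 + (49*(8*1*11) + 5)) - 29 = (-18650 + (49*88 + 5)) - 29 = (-18650 + (4312 + 5)) - 29 = (-18650 + 4317) - 29 = -14333 - 29 = -14362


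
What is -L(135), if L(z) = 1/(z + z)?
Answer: -1/270 ≈ -0.0037037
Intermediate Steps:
L(z) = 1/(2*z)
-L(135) = -1/(2*135) = -1*1/270 = -1/270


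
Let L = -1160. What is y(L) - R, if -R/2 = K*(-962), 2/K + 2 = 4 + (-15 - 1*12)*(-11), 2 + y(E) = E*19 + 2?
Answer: -507216/23 ≈ -22053.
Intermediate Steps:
y(E) = 19*E (y(E) = -2 + (E*19 + 2) = -2 + (19*E + 2) = -2 + (2 + 19*E) = 19*E)
K = 2/299 (K = 2/(-2 + (4 + (-15 - 1*12)*(-11))) = 2/(-2 + (4 + (-15 - 12)*(-11))) = 2/(-2 + (4 - 27*(-11))) = 2/(-2 + (4 + 297)) = 2/(-2 + 301) = 2/299 ≈ 0.0066890)
R = 296/23 (R = -4*(-962)/299 = -2*(-148/23) = 296/23 ≈ 12.870)
y(L) - R = 19*(-1160) - 1*296/23 = -22040 - 296/23 = -507216/23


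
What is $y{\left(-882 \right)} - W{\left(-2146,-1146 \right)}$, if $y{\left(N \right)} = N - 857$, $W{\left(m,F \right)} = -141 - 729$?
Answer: $-869$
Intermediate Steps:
$W{\left(m,F \right)} = -870$ ($W{\left(m,F \right)} = -141 - 729 = -870$)
$y{\left(N \right)} = -857 + N$ ($y{\left(N \right)} = N - 857 = -857 + N$)
$y{\left(-882 \right)} - W{\left(-2146,-1146 \right)} = \left(-857 - 882\right) - -870 = -1739 + 870 = -869$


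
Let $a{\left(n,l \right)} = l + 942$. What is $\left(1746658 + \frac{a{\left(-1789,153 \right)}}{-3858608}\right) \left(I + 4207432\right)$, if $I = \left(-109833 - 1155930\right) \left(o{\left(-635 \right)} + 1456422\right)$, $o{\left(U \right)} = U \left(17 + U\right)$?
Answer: $- \frac{3943050229286645707079509}{964652} \approx -4.0875 \cdot 10^{18}$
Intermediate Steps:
$a{\left(n,l \right)} = 942 + l$
$I = -2340208454076$ ($I = \left(-109833 - 1155930\right) \left(- 635 \left(17 - 635\right) + 1456422\right) = - 1265763 \left(\left(-635\right) \left(-618\right) + 1456422\right) = - 1265763 \left(392430 + 1456422\right) = \left(-1265763\right) 1848852 = -2340208454076$)
$\left(1746658 + \frac{a{\left(-1789,153 \right)}}{-3858608}\right) \left(I + 4207432\right) = \left(1746658 + \frac{942 + 153}{-3858608}\right) \left(-2340208454076 + 4207432\right) = \left(1746658 + 1095 \left(- \frac{1}{3858608}\right)\right) \left(-2340204246644\right) = \left(1746658 - \frac{1095}{3858608}\right) \left(-2340204246644\right) = \frac{6739668530969}{3858608} \left(-2340204246644\right) = - \frac{3943050229286645707079509}{964652}$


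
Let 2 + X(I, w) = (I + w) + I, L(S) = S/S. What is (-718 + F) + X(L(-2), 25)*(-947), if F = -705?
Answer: -25098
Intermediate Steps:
L(S) = 1
X(I, w) = -2 + w + 2*I (X(I, w) = -2 + ((I + w) + I) = -2 + (w + 2*I) = -2 + w + 2*I)
(-718 + F) + X(L(-2), 25)*(-947) = (-718 - 705) + (-2 + 25 + 2*1)*(-947) = -1423 + (-2 + 25 + 2)*(-947) = -1423 + 25*(-947) = -1423 - 23675 = -25098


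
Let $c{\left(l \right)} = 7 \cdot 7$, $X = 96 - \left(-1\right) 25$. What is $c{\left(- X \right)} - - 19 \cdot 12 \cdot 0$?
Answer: $49$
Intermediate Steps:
$X = 121$ ($X = 96 - -25 = 96 + 25 = 121$)
$c{\left(l \right)} = 49$
$c{\left(- X \right)} - - 19 \cdot 12 \cdot 0 = 49 - - 19 \cdot 12 \cdot 0 = 49 - \left(-19\right) 0 = 49 - 0 = 49 + 0 = 49$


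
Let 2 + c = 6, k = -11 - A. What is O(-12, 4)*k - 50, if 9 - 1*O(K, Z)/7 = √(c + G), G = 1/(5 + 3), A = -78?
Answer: 4171 - 469*√66/4 ≈ 3218.5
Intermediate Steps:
k = 67 (k = -11 - 1*(-78) = -11 + 78 = 67)
G = ⅛ (G = 1/8 = ⅛ ≈ 0.12500)
c = 4 (c = -2 + 6 = 4)
O(K, Z) = 63 - 7*√66/4 (O(K, Z) = 63 - 7*√(4 + ⅛) = 63 - 7*√66/4)
O(-12, 4)*k - 50 = (63 - 7*√66/4)*67 - 50 = (4221 - 469*√66/4) - 50 = 4171 - 469*√66/4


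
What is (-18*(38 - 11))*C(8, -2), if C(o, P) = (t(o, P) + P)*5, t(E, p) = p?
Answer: 9720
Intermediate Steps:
C(o, P) = 10*P (C(o, P) = (P + P)*5 = (2*P)*5 = 10*P)
(-18*(38 - 11))*C(8, -2) = (-18*(38 - 11))*(10*(-2)) = -18*27*(-20) = -486*(-20) = 9720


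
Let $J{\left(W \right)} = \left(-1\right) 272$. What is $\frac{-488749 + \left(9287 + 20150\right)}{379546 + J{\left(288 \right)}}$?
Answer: $- \frac{32808}{27091} \approx -1.211$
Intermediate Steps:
$J{\left(W \right)} = -272$
$\frac{-488749 + \left(9287 + 20150\right)}{379546 + J{\left(288 \right)}} = \frac{-488749 + \left(9287 + 20150\right)}{379546 - 272} = \frac{-488749 + 29437}{379274} = \left(-459312\right) \frac{1}{379274} = - \frac{32808}{27091}$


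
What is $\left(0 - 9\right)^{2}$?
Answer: $81$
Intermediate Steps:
$\left(0 - 9\right)^{2} = \left(-9\right)^{2} = 81$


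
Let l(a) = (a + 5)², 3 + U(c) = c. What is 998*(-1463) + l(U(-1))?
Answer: -1460073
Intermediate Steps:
U(c) = -3 + c
l(a) = (5 + a)²
998*(-1463) + l(U(-1)) = 998*(-1463) + (5 + (-3 - 1))² = -1460074 + (5 - 4)² = -1460074 + 1² = -1460074 + 1 = -1460073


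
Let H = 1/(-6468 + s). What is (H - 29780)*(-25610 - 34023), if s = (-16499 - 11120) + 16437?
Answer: 31344118620633/17650 ≈ 1.7759e+9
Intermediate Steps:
s = -11182 (s = -27619 + 16437 = -11182)
H = -1/17650 (H = 1/(-6468 - 11182) = 1/(-17650) = -1/17650 ≈ -5.6657e-5)
(H - 29780)*(-25610 - 34023) = (-1/17650 - 29780)*(-25610 - 34023) = -525617001/17650*(-59633) = 31344118620633/17650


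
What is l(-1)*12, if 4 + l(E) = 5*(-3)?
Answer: -228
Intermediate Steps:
l(E) = -19 (l(E) = -4 + 5*(-3) = -4 - 15 = -19)
l(-1)*12 = -19*12 = -228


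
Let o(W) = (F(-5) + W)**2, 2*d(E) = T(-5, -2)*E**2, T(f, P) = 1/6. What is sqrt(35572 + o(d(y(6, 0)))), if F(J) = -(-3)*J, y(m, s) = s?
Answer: sqrt(35797) ≈ 189.20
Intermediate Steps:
T(f, P) = 1/6
F(J) = 3*J
d(E) = E**2/12 (d(E) = (E**2/6)/2 = E**2/12)
o(W) = (-15 + W)**2 (o(W) = (3*(-5) + W)**2 = (-15 + W)**2)
sqrt(35572 + o(d(y(6, 0)))) = sqrt(35572 + (-15 + (1/12)*0**2)**2) = sqrt(35572 + (-15 + (1/12)*0)**2) = sqrt(35572 + (-15 + 0)**2) = sqrt(35572 + (-15)**2) = sqrt(35572 + 225) = sqrt(35797)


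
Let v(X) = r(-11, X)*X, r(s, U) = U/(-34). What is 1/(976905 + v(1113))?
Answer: 34/31976001 ≈ 1.0633e-6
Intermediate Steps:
r(s, U) = -U/34 (r(s, U) = U*(-1/34) = -U/34)
v(X) = -X²/34 (v(X) = (-X/34)*X = -X²/34)
1/(976905 + v(1113)) = 1/(976905 - 1/34*1113²) = 1/(976905 - 1/34*1238769) = 1/(976905 - 1238769/34) = 1/(31976001/34) = 34/31976001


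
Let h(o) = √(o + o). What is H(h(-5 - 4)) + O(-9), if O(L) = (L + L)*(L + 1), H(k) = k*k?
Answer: 126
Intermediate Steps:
h(o) = √2*√o (h(o) = √(2*o) = √2*√o)
H(k) = k²
O(L) = 2*L*(1 + L) (O(L) = (2*L)*(1 + L) = 2*L*(1 + L))
H(h(-5 - 4)) + O(-9) = (√2*√(-5 - 4))² + 2*(-9)*(1 - 9) = (√2*√(-9))² + 2*(-9)*(-8) = (√2*(3*I))² + 144 = (3*I*√2)² + 144 = -18 + 144 = 126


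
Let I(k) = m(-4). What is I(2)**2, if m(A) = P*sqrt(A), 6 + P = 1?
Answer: -100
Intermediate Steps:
P = -5 (P = -6 + 1 = -5)
m(A) = -5*sqrt(A)
I(k) = -10*I
I(2)**2 = (-10*I)**2 = -100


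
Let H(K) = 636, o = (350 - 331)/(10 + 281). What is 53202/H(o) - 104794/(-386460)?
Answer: 429731123/5120595 ≈ 83.922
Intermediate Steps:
o = 19/291 ≈ 0.065292
53202/H(o) - 104794/(-386460) = 53202/636 - 104794/(-386460) = 53202*(1/636) - 104794*(-1/386460) = 8867/106 + 52397/193230 = 429731123/5120595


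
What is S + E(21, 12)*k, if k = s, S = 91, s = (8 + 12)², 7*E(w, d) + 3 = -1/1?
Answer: -963/7 ≈ -137.57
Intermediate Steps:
E(w, d) = -4/7 (E(w, d) = -3/7 + (-1/1)/7 = -3/7 + (-1*1)/7 = -3/7 + (⅐)*(-1) = -3/7 - ⅐ = -4/7)
s = 400 (s = 20² = 400)
k = 400
S + E(21, 12)*k = 91 - 4/7*400 = 91 - 1600/7 = -963/7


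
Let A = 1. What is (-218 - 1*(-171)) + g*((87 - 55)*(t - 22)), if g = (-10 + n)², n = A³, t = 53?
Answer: 80305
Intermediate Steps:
n = 1 (n = 1³ = 1)
g = 81 (g = (-10 + 1)² = (-9)² = 81)
(-218 - 1*(-171)) + g*((87 - 55)*(t - 22)) = (-218 - 1*(-171)) + 81*((87 - 55)*(53 - 22)) = (-218 + 171) + 81*(32*31) = -47 + 81*992 = -47 + 80352 = 80305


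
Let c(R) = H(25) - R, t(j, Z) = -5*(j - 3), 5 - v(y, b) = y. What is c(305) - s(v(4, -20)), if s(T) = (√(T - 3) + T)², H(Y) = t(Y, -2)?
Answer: -414 - 2*I*√2 ≈ -414.0 - 2.8284*I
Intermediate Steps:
v(y, b) = 5 - y
t(j, Z) = 15 - 5*j (t(j, Z) = -5*(-3 + j) = 15 - 5*j)
H(Y) = 15 - 5*Y
c(R) = -110 - R (c(R) = (15 - 5*25) - R = (15 - 125) - R = -110 - R)
s(T) = (T + √(-3 + T))² (s(T) = (√(-3 + T) + T)² = (T + √(-3 + T))²)
c(305) - s(v(4, -20)) = (-110 - 1*305) - ((5 - 1*4) + √(-3 + (5 - 1*4)))² = (-110 - 305) - ((5 - 4) + √(-3 + (5 - 4)))² = -415 - (1 + √(-3 + 1))² = -415 - (1 + √(-2))² = -415 - (1 + I*√2)²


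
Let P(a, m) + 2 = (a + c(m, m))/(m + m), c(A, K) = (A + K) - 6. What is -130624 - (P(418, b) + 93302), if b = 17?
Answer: -3806931/17 ≈ -2.2394e+5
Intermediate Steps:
c(A, K) = -6 + A + K
P(a, m) = -2 + (-6 + a + 2*m)/(2*m) (P(a, m) = -2 + (a + (-6 + m + m))/(m + m) = -2 + (a + (-6 + 2*m))/((2*m)) = -2 + (-6 + a + 2*m)*(1/(2*m)) = -2 + (-6 + a + 2*m)/(2*m))
-130624 - (P(418, b) + 93302) = -130624 - ((-3 + (½)*418 - 1*17)/17 + 93302) = -130624 - ((-3 + 209 - 17)/17 + 93302) = -130624 - ((1/17)*189 + 93302) = -130624 - (189/17 + 93302) = -130624 - 1*1586323/17 = -130624 - 1586323/17 = -3806931/17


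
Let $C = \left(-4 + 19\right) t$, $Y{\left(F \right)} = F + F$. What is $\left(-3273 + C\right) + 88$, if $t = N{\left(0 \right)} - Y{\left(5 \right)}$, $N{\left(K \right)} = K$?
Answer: $-3335$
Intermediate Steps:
$Y{\left(F \right)} = 2 F$
$t = -10$ ($t = 0 - 2 \cdot 5 = 0 - 10 = -10$)
$C = -150$ ($C = \left(-4 + 19\right) \left(-10\right) = 15 \left(-10\right) = -150$)
$\left(-3273 + C\right) + 88 = \left(-3273 - 150\right) + 88 = -3423 + 88 = -3335$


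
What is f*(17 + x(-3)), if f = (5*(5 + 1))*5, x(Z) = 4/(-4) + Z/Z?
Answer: 2550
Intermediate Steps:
x(Z) = 0 (x(Z) = 4*(-¼) + 1 = -1 + 1 = 0)
f = 150 (f = (5*6)*5 = 30*5 = 150)
f*(17 + x(-3)) = 150*(17 + 0) = 150*17 = 2550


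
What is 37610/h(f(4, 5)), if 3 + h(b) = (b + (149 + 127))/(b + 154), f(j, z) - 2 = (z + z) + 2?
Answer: -3159240/107 ≈ -29526.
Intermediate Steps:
f(j, z) = 4 + 2*z (f(j, z) = 2 + ((z + z) + 2) = 2 + (2*z + 2) = 2 + (2 + 2*z) = 4 + 2*z)
h(b) = -3 + (276 + b)/(154 + b) (h(b) = -3 + (b + (149 + 127))/(b + 154) = -3 + (b + 276)/(154 + b) = -3 + (276 + b)/(154 + b))
37610/h(f(4, 5)) = 37610/((2*(-93 - (4 + 2*5))/(154 + (4 + 2*5)))) = 37610/((2*(-93 - (4 + 10))/(154 + (4 + 10)))) = 37610/((2*(-93 - 1*14)/(154 + 14))) = 37610/((2*(-93 - 14)/168)) = 37610/((2*(1/168)*(-107))) = 37610/(-107/84) = 37610*(-84/107) = -3159240/107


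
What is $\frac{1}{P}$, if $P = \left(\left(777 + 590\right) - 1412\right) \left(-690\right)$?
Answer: $\frac{1}{31050} \approx 3.2206 \cdot 10^{-5}$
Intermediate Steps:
$P = 31050$ ($P = \left(1367 - 1412\right) \left(-690\right) = \left(-45\right) \left(-690\right) = 31050$)
$\frac{1}{P} = \frac{1}{31050}$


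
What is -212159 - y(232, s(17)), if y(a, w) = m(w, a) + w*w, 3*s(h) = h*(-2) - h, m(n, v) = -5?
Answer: -212443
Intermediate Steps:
s(h) = -h (s(h) = (h*(-2) - h)/3 = (-2*h - h)/3 = (-3*h)/3 = -h)
y(a, w) = -5 + w² (y(a, w) = -5 + w*w = -5 + w²)
-212159 - y(232, s(17)) = -212159 - (-5 + (-1*17)²) = -212159 - (-5 + (-17)²) = -212159 - (-5 + 289) = -212159 - 1*284 = -212159 - 284 = -212443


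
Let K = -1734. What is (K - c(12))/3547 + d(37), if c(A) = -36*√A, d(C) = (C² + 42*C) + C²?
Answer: 15221990/3547 + 72*√3/3547 ≈ 4291.5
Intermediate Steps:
d(C) = 2*C² + 42*C
(K - c(12))/3547 + d(37) = (-1734 - (-36)*√12)/3547 + 2*37*(21 + 37) = (-1734 - (-36)*2*√3)*(1/3547) + 2*37*58 = (-1734 - (-72)*√3)*(1/3547) + 4292 = (-1734 + 72*√3)*(1/3547) + 4292 = (-1734/3547 + 72*√3/3547) + 4292 = 15221990/3547 + 72*√3/3547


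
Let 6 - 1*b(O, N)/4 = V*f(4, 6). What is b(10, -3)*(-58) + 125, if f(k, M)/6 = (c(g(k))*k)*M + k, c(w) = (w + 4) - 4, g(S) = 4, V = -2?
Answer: -279667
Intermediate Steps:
c(w) = w (c(w) = (4 + w) - 4 = w)
f(k, M) = 6*k + 24*M*k (f(k, M) = 6*((4*k)*M + k) = 6*(4*M*k + k) = 6*(k + 4*M*k) = 6*k + 24*M*k)
b(O, N) = 4824 (b(O, N) = 24 - (-8)*6*4*(1 + 4*6) = 24 - (-8)*6*4*(1 + 24) = 24 - (-8)*6*4*25 = 24 - (-8)*600 = 24 - 4*(-1200) = 24 + 4800 = 4824)
b(10, -3)*(-58) + 125 = 4824*(-58) + 125 = -279792 + 125 = -279667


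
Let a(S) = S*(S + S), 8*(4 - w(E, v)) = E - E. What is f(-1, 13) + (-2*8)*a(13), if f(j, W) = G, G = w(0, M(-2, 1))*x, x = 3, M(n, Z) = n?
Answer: -5396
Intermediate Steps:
w(E, v) = 4 (w(E, v) = 4 - (E - E)/8 = 4 - ⅛*0 = 4 + 0 = 4)
G = 12 (G = 4*3 = 12)
f(j, W) = 12
a(S) = 2*S² (a(S) = S*(2*S) = 2*S²)
f(-1, 13) + (-2*8)*a(13) = 12 + (-2*8)*(2*13²) = 12 - 32*169 = 12 - 16*338 = 12 - 5408 = -5396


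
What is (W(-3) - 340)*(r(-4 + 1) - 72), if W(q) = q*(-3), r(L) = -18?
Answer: 29790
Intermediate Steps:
W(q) = -3*q
(W(-3) - 340)*(r(-4 + 1) - 72) = (-3*(-3) - 340)*(-18 - 72) = (9 - 340)*(-90) = -331*(-90) = 29790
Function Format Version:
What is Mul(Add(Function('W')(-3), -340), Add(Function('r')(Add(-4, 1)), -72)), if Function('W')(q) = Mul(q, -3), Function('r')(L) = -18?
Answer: 29790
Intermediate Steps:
Function('W')(q) = Mul(-3, q)
Mul(Add(Function('W')(-3), -340), Add(Function('r')(Add(-4, 1)), -72)) = Mul(Add(Mul(-3, -3), -340), Add(-18, -72)) = Mul(Add(9, -340), -90) = Mul(-331, -90) = 29790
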